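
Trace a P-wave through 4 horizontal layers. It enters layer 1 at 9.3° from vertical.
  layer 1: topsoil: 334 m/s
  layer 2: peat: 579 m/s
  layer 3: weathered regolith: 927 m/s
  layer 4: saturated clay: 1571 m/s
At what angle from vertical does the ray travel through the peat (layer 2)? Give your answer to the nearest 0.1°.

Ray parameter p = sin 9.3° / 334 = 4.8384e-04 s/m.
sin θ_2 = p·V_2 = 4.8384e-04 × 579 = 0.2801.
θ_2 = 16.27° from the vertical.

16.3°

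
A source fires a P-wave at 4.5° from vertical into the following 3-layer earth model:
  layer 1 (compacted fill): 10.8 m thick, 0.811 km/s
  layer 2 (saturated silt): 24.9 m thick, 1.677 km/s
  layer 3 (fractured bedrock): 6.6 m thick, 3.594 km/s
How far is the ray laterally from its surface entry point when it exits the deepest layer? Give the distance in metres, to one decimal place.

Apply Snell's law at each interface; in layer i the horizontal offset is hᵢ·tan θᵢ.
Layer 1: θ = 4.50°; offset = 10.8·tan 4.50° = 0.850 m.
Layer 2: sin θ = 1.677·sin 4.5°/0.811 = 0.1622, θ = 9.34°; offset = 24.9·tan 9.34° = 4.094 m.
Layer 3: sin θ = 3.594·sin 4.5°/0.811 = 0.3477, θ = 20.35°; offset = 6.6·tan 20.35° = 2.448 m.
Σ offsets = 7.391 m.

7.4 m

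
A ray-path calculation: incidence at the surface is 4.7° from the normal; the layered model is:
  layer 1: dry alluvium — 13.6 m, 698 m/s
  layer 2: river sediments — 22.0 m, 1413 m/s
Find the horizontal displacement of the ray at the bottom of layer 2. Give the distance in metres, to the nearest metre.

5 m

p = sin θ₁/V₁ = sin 4.7°/698 = 1.1739e-04 s/m is conserved through the stack.
Layer 1: θ = 4.70°; offset = 13.6·tan 4.70° = 1.118 m.
Layer 2: sin θ = p·1413 = 0.1659 → θ = 9.55°; offset = 22.0·tan 9.55° = 3.700 m.
Σ offsets = 4.819 m.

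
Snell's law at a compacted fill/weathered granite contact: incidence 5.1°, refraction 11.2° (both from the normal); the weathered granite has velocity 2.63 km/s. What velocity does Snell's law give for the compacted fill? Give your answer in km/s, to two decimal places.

Snell's law: sin 5.1°/V₁ = sin 11.2°/V₂.
V₁ = V₂·sin 5.1°/sin 11.2° = 2.63 × 0.4577 = 1.20 km/s.

1.20 km/s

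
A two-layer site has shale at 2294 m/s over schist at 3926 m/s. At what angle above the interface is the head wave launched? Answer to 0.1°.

54.2°

At critical incidence the refracted ray runs along the interface (θ₂ = 90°), so sin θ_c = V₁/V₂.
θ_c = arcsin(2294/3926) = arcsin 0.5843 = 35.75°.
Measured from the interface: 90° − 35.75° = 54.25°.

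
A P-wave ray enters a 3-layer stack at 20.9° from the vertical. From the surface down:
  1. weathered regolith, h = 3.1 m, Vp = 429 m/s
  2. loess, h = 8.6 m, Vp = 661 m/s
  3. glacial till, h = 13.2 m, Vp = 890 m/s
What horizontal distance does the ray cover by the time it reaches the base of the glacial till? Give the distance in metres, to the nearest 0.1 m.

21.4 m

Apply Snell's law at each interface; in layer i the horizontal offset is hᵢ·tan θᵢ.
Layer 1: θ = 20.90°; offset = 3.1·tan 20.90° = 1.184 m.
Layer 2: sin θ = 661·sin 20.9°/429 = 0.5497, θ = 33.34°; offset = 8.6·tan 33.34° = 5.659 m.
Layer 3: sin θ = 890·sin 20.9°/429 = 0.7401, θ = 47.74°; offset = 13.2·tan 47.74° = 14.526 m.
Σ offsets = 21.369 m.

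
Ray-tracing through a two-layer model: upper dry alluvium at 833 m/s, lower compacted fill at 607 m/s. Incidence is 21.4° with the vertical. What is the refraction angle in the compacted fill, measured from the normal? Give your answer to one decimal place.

sin θ₁/V₁ = sin θ₂/V₂ ⇒ sin θ₂ = 607·sin 21.4°/833 = 607·0.3649/833 = 0.2659.
θ₂ = sin⁻¹(0.2659) = 15.42° (from vertical).

15.4°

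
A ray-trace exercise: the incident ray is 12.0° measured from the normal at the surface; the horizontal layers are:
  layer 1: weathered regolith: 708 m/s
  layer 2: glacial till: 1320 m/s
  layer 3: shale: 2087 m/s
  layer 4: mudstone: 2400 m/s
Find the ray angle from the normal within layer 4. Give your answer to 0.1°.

Ray parameter p = sin 12.0° / 708 = 2.9366e-04 s/m.
sin θ_4 = p·V_4 = 2.9366e-04 × 2400 = 0.7048.
θ_4 = 44.81° from the vertical.

44.8°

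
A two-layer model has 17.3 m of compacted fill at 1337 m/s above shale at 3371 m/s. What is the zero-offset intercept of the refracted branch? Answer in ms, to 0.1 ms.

θ_c = arcsin(V₁/V₂) = arcsin(1337/3371) = 23.37°; cos θ_c = 0.9180.
tᵢ = 2h·cos θ_c / V₁ = 2·17.3·0.9180 / 1337 = 0.02376 s.

23.8 ms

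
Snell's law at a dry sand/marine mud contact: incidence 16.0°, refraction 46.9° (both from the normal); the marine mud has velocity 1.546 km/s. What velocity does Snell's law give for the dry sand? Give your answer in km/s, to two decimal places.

0.58 km/s

Snell's law: sin 16.0°/V₁ = sin 46.9°/V₂.
V₁ = V₂·sin 16.0°/sin 46.9° = 1.546 × 0.3775 = 0.58 km/s.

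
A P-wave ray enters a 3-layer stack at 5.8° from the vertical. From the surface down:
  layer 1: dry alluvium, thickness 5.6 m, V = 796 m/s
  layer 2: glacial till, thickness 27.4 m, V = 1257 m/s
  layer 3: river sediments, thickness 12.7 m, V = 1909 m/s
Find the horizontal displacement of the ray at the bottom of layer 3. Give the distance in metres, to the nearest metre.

Ray parameter p = sin 5.8° / 796 m/s = 1.2696e-04 s/m.
Layer 1: θ = 5.80°; offset = 5.6·tan 5.80° = 0.569 m.
Layer 2: sin θ = p·1257 = 0.1596 → θ = 9.18°; offset = 27.4·tan 9.18° = 4.429 m.
Layer 3: sin θ = p·1909 = 0.2424 → θ = 14.03°; offset = 12.7·tan 14.03° = 3.173 m.
Σ offsets = 8.171 m.

8 m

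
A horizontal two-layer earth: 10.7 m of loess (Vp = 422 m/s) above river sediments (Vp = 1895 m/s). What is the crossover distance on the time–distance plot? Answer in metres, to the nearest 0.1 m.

x_cross = 2h·√((V₂+V₁)/(V₂−V₁)).
(V₂+V₁)/(V₂−V₁) = (1895+422)/(1895−422) = 1.5730; √ = 1.2542.
x_cross = 2·10.7·1.2542 = 26.84 m.

26.8 m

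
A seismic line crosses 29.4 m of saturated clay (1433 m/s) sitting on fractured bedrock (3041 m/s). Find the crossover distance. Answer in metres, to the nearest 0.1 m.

θ_c = arcsin(1433/3041) = 28.11°, so cos θ_c = 0.8820 and tᵢ = 2h cos θ_c/V₁ = 0.0362 s.
At crossover x/V₁ = x/V₂ + tᵢ ⇒ x = tᵢ/(1/V₁ − 1/V₂) = 0.03619/(6.9784e-04 − 3.2884e-04) = 98.08 m.

98.1 m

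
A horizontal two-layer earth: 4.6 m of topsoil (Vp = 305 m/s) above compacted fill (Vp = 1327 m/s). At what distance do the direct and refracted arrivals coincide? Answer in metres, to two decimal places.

θ_c = arcsin(305/1327) = 13.29°, so cos θ_c = 0.9732 and tᵢ = 2h cos θ_c/V₁ = 0.0294 s.
At crossover x/V₁ = x/V₂ + tᵢ ⇒ x = tᵢ/(1/V₁ − 1/V₂) = 0.02936/(3.2787e-03 − 7.5358e-04) = 11.63 m.

11.63 m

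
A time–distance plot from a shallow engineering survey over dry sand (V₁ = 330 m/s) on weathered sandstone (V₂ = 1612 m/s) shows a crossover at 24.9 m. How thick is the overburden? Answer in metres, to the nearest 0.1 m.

10.1 m

x_cross = 2h·√((V₂+V₁)/(V₂−V₁)) → h = x_cross / (2·√((V₂+V₁)/(V₂−V₁))).
√((V₂+V₁)/(V₂−V₁)) = √((1612+330)/(1612−330)) = 1.2308.
h = 24.9 / (2·1.2308) = 10.12 m.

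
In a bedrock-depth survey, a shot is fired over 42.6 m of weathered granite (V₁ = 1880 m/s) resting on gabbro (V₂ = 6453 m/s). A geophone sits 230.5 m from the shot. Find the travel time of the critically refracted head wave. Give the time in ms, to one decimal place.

θ_c = arcsin(V₁/V₂) = arcsin(1880/6453) = 16.94°, cos θ_c = 0.9566.
Intercept time tᵢ = 2h cos θ_c / V₁ = 2·42.6·0.9566/1880 = 0.04335 s.
t = x/V₂ + tᵢ = 230.5/6453 + 0.04335 = 0.07907 s.

79.1 ms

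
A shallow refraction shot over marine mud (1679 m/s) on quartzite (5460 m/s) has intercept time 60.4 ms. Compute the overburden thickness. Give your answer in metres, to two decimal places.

θ_c = arcsin(1679/5460) = 17.91°; cos θ_c = 0.9515.
tᵢ = 2h cos θ_c/V₁ ⇒ h = tᵢ·V₁/(2 cos θ_c) = 0.0604·1679/(2·0.9515) = 53.29 m.

53.29 m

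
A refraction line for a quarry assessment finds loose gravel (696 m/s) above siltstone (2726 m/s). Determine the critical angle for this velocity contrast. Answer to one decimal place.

14.8°

At critical incidence the refracted ray runs along the interface (θ₂ = 90°), so sin θ_c = V₁/V₂.
θ_c = arcsin(696/2726) = arcsin 0.2553 = 14.79°.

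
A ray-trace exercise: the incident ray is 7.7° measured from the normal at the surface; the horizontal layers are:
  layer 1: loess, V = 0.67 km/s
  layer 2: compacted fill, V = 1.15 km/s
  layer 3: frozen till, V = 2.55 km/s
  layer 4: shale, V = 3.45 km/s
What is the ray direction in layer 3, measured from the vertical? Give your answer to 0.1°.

Ray parameter p = sin 7.7° / 0.67 = 1.9998e-01 s/km.
sin θ_3 = p·V_3 = 1.9998e-01 × 2.55 = 0.5099.
θ_3 = arcsin 0.5099 = 30.66°.

30.7°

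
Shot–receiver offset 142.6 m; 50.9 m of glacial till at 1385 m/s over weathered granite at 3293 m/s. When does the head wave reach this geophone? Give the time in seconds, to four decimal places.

t = x/V₂ + 2h·√(V₂²−V₁²)/(V₁V₂).
√(V₂²−V₁²) = √(3293²−1385²) = 2987.6 m/s; delay term = 2·50.9·2987.6/(1385·3293) = 0.06668 s.
t = 142.6/3293 + 0.06668 = 0.10999 s.

0.1100 s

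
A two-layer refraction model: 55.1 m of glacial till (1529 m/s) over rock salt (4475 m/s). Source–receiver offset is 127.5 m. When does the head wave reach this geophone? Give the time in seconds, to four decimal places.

0.0962 s

t = x/V₂ + 2h·√(V₂²−V₁²)/(V₁V₂).
√(V₂²−V₁²) = √(4475²−1529²) = 4205.7 m/s; delay term = 2·55.1·4205.7/(1529·4475) = 0.06774 s.
t = 127.5/4475 + 0.06774 = 0.09623 s.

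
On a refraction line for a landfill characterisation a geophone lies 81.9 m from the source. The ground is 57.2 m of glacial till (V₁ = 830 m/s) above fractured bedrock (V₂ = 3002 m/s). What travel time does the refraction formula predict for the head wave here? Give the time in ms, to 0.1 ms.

θ_c = arcsin(V₁/V₂) = arcsin(830/3002) = 16.05°, cos θ_c = 0.9610.
Intercept time tᵢ = 2h cos θ_c / V₁ = 2·57.2·0.9610/830 = 0.13246 s.
t = x/V₂ + tᵢ = 81.9/3002 + 0.13246 = 0.15974 s.

159.7 ms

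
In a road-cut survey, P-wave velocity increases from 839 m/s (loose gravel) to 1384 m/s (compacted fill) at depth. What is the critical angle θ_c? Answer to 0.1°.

Critical incidence: sin θ_c = V₁/V₂ = 839/1384 = 0.6062.
θ_c = arcsin 0.6062 = 37.32°.

37.3°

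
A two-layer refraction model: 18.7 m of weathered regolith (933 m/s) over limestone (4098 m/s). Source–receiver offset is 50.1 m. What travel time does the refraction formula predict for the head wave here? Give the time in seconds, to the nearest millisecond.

0.051 s

θ_c = arcsin(V₁/V₂) = arcsin(933/4098) = 13.16°, cos θ_c = 0.9737.
Intercept time tᵢ = 2h cos θ_c / V₁ = 2·18.7·0.9737/933 = 0.03903 s.
t = x/V₂ + tᵢ = 50.1/4098 + 0.03903 = 0.05126 s.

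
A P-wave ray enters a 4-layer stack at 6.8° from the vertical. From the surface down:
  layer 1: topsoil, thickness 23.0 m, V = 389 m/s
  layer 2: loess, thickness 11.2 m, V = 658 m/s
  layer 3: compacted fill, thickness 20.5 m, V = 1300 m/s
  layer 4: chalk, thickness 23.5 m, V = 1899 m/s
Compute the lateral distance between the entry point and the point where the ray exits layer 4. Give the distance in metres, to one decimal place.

Apply Snell's law at each interface; in layer i the horizontal offset is hᵢ·tan θᵢ.
Layer 1: θ = 6.80°; offset = 23.0·tan 6.80° = 2.743 m.
Layer 2: sin θ = 658·sin 6.8°/389 = 0.2003, θ = 11.55°; offset = 11.2·tan 11.55° = 2.290 m.
Layer 3: sin θ = 1300·sin 6.8°/389 = 0.3957, θ = 23.31°; offset = 20.5·tan 23.31° = 8.833 m.
Layer 4: sin θ = 1899·sin 6.8°/389 = 0.5780, θ = 35.31°; offset = 23.5·tan 35.31° = 16.646 m.
Total horizontal offset = 30.511 m.

30.5 m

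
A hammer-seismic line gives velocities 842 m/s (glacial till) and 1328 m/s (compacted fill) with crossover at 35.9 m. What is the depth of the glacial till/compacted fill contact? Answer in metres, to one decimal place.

8.5 m

x_cross = 2h·√((V₂+V₁)/(V₂−V₁)) → h = x_cross / (2·√((V₂+V₁)/(V₂−V₁))).
√((V₂+V₁)/(V₂−V₁)) = √((1328+842)/(1328−842)) = 2.1131.
h = 35.9 / (2·2.1131) = 8.49 m.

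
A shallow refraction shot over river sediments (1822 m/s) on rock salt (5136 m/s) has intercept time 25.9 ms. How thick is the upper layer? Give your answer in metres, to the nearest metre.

25 m

θ_c = arcsin(1822/5136) = 20.78°; cos θ_c = 0.9350.
tᵢ = 2h cos θ_c/V₁ ⇒ h = tᵢ·V₁/(2 cos θ_c) = 0.0259·1822/(2·0.9350) = 25.24 m.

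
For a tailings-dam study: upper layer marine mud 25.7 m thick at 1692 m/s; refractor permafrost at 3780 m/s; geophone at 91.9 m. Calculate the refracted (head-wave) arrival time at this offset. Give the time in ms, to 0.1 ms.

51.5 ms

t = x/V₂ + 2h·√(V₂²−V₁²)/(V₁V₂).
√(V₂²−V₁²) = √(3780²−1692²) = 3380.2 m/s; delay term = 2·25.7·3380.2/(1692·3780) = 0.02716 s.
t = 91.9/3780 + 0.02716 = 0.05148 s.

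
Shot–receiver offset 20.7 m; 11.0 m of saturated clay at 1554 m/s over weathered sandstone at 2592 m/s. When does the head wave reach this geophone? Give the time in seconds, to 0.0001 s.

t = x/V₂ + 2h·√(V₂²−V₁²)/(V₁V₂).
√(V₂²−V₁²) = √(2592²−1554²) = 2074.5 m/s; delay term = 2·11.0·2074.5/(1554·2592) = 0.01133 s.
t = 20.7/2592 + 0.01133 = 0.01932 s.

0.0193 s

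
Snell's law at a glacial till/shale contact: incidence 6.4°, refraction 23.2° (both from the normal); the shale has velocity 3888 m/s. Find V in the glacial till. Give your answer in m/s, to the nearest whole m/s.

Snell's law: sin 6.4°/V₁ = sin 23.2°/V₂.
V₁ = V₂·sin 6.4°/sin 23.2° = 3888 × 0.2830 = 1100.14 m/s.

1100 m/s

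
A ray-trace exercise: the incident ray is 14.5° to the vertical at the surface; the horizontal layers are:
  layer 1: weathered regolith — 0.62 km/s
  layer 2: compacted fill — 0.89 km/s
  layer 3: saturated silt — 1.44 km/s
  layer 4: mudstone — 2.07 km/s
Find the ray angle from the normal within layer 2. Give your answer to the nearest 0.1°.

21.1°

Snell's law across each interface conserves sin θ / V, so sin θ_2 = V_2·sin θ₁/V₁.
sin θ_2 = 0.89 × sin 14.5° / 0.62 = 0.3594.
θ_2 = 21.06° from the vertical.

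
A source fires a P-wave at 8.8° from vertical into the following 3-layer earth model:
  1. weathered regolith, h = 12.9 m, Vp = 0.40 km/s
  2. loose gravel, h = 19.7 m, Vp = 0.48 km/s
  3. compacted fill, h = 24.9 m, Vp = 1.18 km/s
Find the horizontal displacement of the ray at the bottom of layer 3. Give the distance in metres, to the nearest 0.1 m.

Ray parameter p = sin 8.8° / 0.40 km/s = 3.8246e-01 s/km.
Layer 1: θ = 8.80°; offset = 12.9·tan 8.80° = 1.997 m.
Layer 2: sin θ = p·0.48 = 0.1836 → θ = 10.58°; offset = 19.7·tan 10.58° = 3.679 m.
Layer 3: sin θ = p·1.18 = 0.4513 → θ = 26.83°; offset = 24.9·tan 26.83° = 12.593 m.
Summing the layer offsets gives 18.269 m.

18.3 m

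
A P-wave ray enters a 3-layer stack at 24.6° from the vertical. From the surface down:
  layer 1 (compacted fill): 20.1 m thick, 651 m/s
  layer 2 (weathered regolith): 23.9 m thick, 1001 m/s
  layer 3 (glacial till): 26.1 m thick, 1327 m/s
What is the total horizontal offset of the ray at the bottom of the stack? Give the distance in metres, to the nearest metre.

71 m

p = sin θ₁/V₁ = sin 24.6°/651 = 6.3945e-04 s/m is conserved through the stack.
Layer 1: θ = 24.60°; offset = 20.1·tan 24.60° = 9.202 m.
Layer 2: sin θ = p·1001 = 0.6401 → θ = 39.80°; offset = 23.9·tan 39.80° = 19.912 m.
Layer 3: sin θ = p·1327 = 0.8485 → θ = 58.05°; offset = 26.1·tan 58.05° = 41.857 m.
Σ offsets = 70.971 m.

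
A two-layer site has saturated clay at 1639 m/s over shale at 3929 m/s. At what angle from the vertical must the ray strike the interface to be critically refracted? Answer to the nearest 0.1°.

At critical incidence the refracted ray runs along the interface (θ₂ = 90°), so sin θ_c = V₁/V₂.
θ_c = arcsin(1639/3929) = arcsin 0.4172 = 24.66°.

24.7°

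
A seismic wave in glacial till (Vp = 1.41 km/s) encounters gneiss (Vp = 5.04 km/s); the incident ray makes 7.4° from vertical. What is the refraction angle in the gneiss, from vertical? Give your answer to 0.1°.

Snell's law: sin θ₂ = (V₂/V₁)·sin θ₁ = (5.04/1.41)·sin 7.4° = 0.4604.
θ₂ = sin⁻¹(0.4604) = 27.41° (from vertical).

27.4°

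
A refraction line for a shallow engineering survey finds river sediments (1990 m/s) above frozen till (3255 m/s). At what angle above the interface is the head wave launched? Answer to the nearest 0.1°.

52.3°

Critical incidence: sin θ_c = V₁/V₂ = 1990/3255 = 0.6114.
θ_c = arcsin 0.6114 = 37.69°.
Measured from the interface: 90° − 37.69° = 52.31°.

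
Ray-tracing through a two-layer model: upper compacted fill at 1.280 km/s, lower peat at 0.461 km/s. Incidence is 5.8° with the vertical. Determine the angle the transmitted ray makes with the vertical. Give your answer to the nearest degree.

2°

Snell's law: sin θ₂ = (V₂/V₁)·sin θ₁ = (0.461/1.280)·sin 5.8° = 0.0364.
θ₂ = arcsin 0.0364 = 2.09° from the normal.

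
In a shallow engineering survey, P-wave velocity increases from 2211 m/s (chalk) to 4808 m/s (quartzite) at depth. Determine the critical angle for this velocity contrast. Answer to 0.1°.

27.4°

Critical incidence: sin θ_c = V₁/V₂ = 2211/4808 = 0.4599.
θ_c = arcsin 0.4599 = 27.38°.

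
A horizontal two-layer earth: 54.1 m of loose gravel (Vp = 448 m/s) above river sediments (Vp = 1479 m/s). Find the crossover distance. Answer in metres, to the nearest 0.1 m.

147.9 m

x_cross = 2h·√((V₂+V₁)/(V₂−V₁)).
(V₂+V₁)/(V₂−V₁) = (1479+448)/(1479−448) = 1.8691; √ = 1.3671.
x_cross = 2·54.1·1.3671 = 147.92 m.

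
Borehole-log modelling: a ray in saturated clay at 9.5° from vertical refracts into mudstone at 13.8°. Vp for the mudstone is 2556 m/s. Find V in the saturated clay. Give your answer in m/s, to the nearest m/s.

sin 9.5° = 0.1650; sin 13.8° = 0.2385.
V₁ = V₂·(sin θ₁/sin θ₂) = 2556·(0.1650/0.2385) = 1768.56 m/s.

1769 m/s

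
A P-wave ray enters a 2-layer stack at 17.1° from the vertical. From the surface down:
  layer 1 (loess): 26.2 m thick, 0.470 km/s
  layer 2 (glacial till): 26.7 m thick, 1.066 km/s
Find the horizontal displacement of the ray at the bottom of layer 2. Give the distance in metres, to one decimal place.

Ray parameter p = sin 17.1° / 0.470 km/s = 6.2562e-01 s/km.
Layer 1: θ = 17.10°; offset = 26.2·tan 17.10° = 8.060 m.
Layer 2: sin θ = p·1.066 = 0.6669 → θ = 41.83°; offset = 26.7·tan 41.83° = 23.897 m.
Summing the layer offsets gives 31.957 m.

32.0 m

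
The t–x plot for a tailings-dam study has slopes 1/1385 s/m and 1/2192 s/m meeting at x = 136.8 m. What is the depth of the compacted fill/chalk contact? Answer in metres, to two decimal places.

h = (x_cross/2)·√((V₂−V₁)/(V₂+V₁)).
(V₂−V₁)/(V₂+V₁) = (2192−1385)/(2192+1385) = 0.2256; √ = 0.4750.
h = (136.8/2)·0.4750 = 32.49 m.

32.49 m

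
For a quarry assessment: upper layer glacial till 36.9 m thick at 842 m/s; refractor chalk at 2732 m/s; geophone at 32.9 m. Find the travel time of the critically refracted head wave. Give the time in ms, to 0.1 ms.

t = x/V₂ + 2h·√(V₂²−V₁²)/(V₁V₂).
√(V₂²−V₁²) = √(2732²−842²) = 2599.0 m/s; delay term = 2·36.9·2599.0/(842·2732) = 0.08338 s.
t = 32.9/2732 + 0.08338 = 0.09542 s.

95.4 ms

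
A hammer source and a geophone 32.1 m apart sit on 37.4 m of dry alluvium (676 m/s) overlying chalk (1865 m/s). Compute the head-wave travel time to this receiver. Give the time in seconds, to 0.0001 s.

0.1203 s

θ_c = arcsin(V₁/V₂) = arcsin(676/1865) = 21.25°, cos θ_c = 0.9320.
Intercept time tᵢ = 2h cos θ_c / V₁ = 2·37.4·0.9320/676 = 0.10313 s.
t = x/V₂ + tᵢ = 32.1/1865 + 0.10313 = 0.12034 s.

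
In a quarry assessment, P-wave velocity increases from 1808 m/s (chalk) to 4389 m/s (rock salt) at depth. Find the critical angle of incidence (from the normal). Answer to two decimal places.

At critical incidence the refracted ray runs along the interface (θ₂ = 90°), so sin θ_c = V₁/V₂.
θ_c = arcsin(1808/4389) = arcsin 0.4119 = 24.33°.

24.33°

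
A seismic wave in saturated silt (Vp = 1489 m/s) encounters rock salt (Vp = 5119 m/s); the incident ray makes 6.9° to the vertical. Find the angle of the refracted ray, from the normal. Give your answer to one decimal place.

sin θ₁/V₁ = sin θ₂/V₂ ⇒ sin θ₂ = 5119·sin 6.9°/1489 = 5119·0.1201/1489 = 0.4130.
θ₂ = arcsin 0.4130 = 24.39° from the normal.

24.4°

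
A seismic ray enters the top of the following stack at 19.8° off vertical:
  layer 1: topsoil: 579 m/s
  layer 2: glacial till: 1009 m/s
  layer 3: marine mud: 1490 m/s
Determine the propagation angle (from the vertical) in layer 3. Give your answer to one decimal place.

Snell's law across each interface conserves sin θ / V, so sin θ_3 = V_3·sin θ₁/V₁.
sin θ_3 = 1490 × sin 19.8° / 579 = 0.8717.
θ_3 = 60.66° from the vertical.

60.7°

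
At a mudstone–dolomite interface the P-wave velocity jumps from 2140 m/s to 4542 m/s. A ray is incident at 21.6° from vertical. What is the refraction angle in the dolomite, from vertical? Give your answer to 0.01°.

51.38°

sin θ₁/V₁ = sin θ₂/V₂ ⇒ sin θ₂ = 4542·sin 21.6°/2140 = 4542·0.3681/2140 = 0.7813.
θ₂ = sin⁻¹(0.7813) = 51.38° (from vertical).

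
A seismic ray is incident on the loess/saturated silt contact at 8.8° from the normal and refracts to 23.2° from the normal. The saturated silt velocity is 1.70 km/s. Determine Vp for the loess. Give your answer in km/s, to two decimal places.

0.66 km/s

sin 8.8° = 0.1530; sin 23.2° = 0.3939.
V₁ = V₂·(sin θ₁/sin θ₂) = 1.70·(0.1530/0.3939) = 0.66 km/s.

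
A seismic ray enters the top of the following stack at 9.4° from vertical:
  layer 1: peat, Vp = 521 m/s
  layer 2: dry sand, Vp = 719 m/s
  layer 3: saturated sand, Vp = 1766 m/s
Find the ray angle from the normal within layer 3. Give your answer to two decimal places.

33.62°

Snell's law across each interface conserves sin θ / V, so sin θ_3 = V_3·sin θ₁/V₁.
sin θ_3 = 1766 × sin 9.4° / 521 = 0.5536.
θ_3 = 33.62° from the vertical.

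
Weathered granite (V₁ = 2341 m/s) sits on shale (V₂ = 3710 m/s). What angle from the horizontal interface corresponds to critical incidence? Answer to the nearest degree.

51°

Critical incidence: sin θ_c = V₁/V₂ = 2341/3710 = 0.6310.
θ_c = arcsin 0.6310 = 39.12°.
Measured from the interface: 90° − 39.12° = 50.88°.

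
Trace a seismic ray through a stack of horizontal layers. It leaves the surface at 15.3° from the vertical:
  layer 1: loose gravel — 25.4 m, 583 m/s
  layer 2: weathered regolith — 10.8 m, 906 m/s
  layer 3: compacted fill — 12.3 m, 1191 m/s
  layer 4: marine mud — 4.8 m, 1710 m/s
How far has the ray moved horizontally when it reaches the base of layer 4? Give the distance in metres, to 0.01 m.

Apply Snell's law at each interface; in layer i the horizontal offset is hᵢ·tan θᵢ.
Layer 1: θ = 15.30°; offset = 25.4·tan 15.30° = 6.9487 m.
Layer 2: sin θ = 906·sin 15.3°/583 = 0.4101, θ = 24.21°; offset = 10.8·tan 24.21° = 4.8558 m.
Layer 3: sin θ = 1191·sin 15.3°/583 = 0.5391, θ = 32.62°; offset = 12.3·tan 32.62° = 7.8722 m.
Layer 4: sin θ = 1710·sin 15.3°/583 = 0.7740, θ = 50.71°; offset = 4.8·tan 50.71° = 5.8669 m.
Total horizontal offset = 25.5434 m.

25.54 m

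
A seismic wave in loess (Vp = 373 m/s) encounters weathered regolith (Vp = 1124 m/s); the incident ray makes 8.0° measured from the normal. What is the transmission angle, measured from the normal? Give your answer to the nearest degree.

sin θ₁/V₁ = sin θ₂/V₂ ⇒ sin θ₂ = 1124·sin 8.0°/373 = 1124·0.1392/373 = 0.4194.
θ₂ = arcsin 0.4194 = 24.80° from the normal.

25°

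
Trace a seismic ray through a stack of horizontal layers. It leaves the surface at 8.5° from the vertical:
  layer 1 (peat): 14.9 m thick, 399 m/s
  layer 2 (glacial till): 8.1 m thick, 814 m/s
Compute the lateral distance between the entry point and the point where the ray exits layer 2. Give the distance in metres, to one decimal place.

4.8 m

Apply Snell's law at each interface; in layer i the horizontal offset is hᵢ·tan θᵢ.
Layer 1: θ = 8.50°; offset = 14.9·tan 8.50° = 2.227 m.
Layer 2: sin θ = 814·sin 8.5°/399 = 0.3015, θ = 17.55°; offset = 8.1·tan 17.55° = 2.562 m.
Summing the layer offsets gives 4.789 m.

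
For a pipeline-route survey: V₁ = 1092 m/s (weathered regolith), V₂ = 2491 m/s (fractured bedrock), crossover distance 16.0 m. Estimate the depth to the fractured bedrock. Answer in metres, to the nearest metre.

x_cross = 2h·√((V₂+V₁)/(V₂−V₁)) → h = x_cross / (2·√((V₂+V₁)/(V₂−V₁))).
√((V₂+V₁)/(V₂−V₁)) = √((2491+1092)/(2491−1092)) = 1.6003.
h = 16.0 / (2·1.6003) = 5.00 m.

5 m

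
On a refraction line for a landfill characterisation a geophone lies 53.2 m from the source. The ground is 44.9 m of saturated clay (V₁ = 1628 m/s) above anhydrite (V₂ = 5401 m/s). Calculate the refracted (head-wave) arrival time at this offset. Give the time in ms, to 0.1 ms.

t = x/V₂ + 2h·√(V₂²−V₁²)/(V₁V₂).
√(V₂²−V₁²) = √(5401²−1628²) = 5149.8 m/s; delay term = 2·44.9·5149.8/(1628·5401) = 0.05259 s.
t = 53.2/5401 + 0.05259 = 0.06244 s.

62.4 ms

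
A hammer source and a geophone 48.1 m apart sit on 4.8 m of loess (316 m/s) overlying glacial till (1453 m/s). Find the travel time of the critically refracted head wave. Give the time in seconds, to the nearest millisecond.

t = x/V₂ + 2h·√(V₂²−V₁²)/(V₁V₂).
√(V₂²−V₁²) = √(1453²−316²) = 1418.2 m/s; delay term = 2·4.8·1418.2/(316·1453) = 0.02965 s.
t = 48.1/1453 + 0.02965 = 0.06276 s.

0.063 s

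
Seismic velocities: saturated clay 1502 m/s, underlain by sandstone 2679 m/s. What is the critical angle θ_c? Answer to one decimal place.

Critical incidence: sin θ_c = V₁/V₂ = 1502/2679 = 0.5607.
θ_c = arcsin 0.5607 = 34.10°.

34.1°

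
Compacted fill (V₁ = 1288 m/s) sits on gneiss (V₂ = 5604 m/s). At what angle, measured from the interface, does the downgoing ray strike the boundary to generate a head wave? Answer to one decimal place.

At critical incidence the refracted ray runs along the interface (θ₂ = 90°), so sin θ_c = V₁/V₂.
θ_c = arcsin(1288/5604) = arcsin 0.2298 = 13.29°.
Measured from the interface: 90° − 13.29° = 76.71°.

76.7°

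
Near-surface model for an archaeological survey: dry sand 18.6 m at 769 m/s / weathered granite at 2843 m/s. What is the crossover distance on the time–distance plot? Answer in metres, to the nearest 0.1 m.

49.1 m

x_cross = 2h·√((V₂+V₁)/(V₂−V₁)).
(V₂+V₁)/(V₂−V₁) = (2843+769)/(2843−769) = 1.7416; √ = 1.3197.
x_cross = 2·18.6·1.3197 = 49.09 m.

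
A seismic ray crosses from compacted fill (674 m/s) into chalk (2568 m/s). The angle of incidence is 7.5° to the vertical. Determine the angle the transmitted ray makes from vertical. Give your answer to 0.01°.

Snell's law: sin θ₂ = (V₂/V₁)·sin θ₁ = (2568/674)·sin 7.5° = 0.4973.
θ₂ = arcsin 0.4973 = 29.82° from the normal.

29.82°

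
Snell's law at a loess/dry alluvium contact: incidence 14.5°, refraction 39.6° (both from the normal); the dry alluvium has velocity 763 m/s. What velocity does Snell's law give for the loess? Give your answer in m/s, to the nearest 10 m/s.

sin 14.5° = 0.2504; sin 39.6° = 0.6374.
V₁ = V₂·(sin θ₁/sin θ₂) = 763·(0.2504/0.6374) = 299.71 m/s.

300 m/s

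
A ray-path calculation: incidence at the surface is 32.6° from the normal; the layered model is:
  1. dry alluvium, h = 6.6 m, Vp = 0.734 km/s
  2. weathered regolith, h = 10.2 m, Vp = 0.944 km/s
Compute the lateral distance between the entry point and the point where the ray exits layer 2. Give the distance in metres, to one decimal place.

Apply Snell's law at each interface; in layer i the horizontal offset is hᵢ·tan θᵢ.
Layer 1: θ = 32.60°; offset = 6.6·tan 32.60° = 4.221 m.
Layer 2: sin θ = 0.944·sin 32.6°/0.734 = 0.6929, θ = 43.86°; offset = 10.2·tan 43.86° = 9.802 m.
Σ offsets = 14.023 m.

14.0 m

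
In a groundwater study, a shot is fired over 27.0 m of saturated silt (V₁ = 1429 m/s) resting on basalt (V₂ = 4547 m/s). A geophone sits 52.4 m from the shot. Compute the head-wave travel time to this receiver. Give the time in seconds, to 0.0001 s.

θ_c = arcsin(V₁/V₂) = arcsin(1429/4547) = 18.32°, cos θ_c = 0.9493.
Intercept time tᵢ = 2h cos θ_c / V₁ = 2·27.0·0.9493/1429 = 0.03587 s.
t = x/V₂ + tᵢ = 52.4/4547 + 0.03587 = 0.04740 s.

0.0474 s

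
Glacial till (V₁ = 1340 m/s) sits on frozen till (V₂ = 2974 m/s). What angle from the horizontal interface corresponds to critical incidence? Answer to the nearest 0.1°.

63.2°

Critical incidence: sin θ_c = V₁/V₂ = 1340/2974 = 0.4506.
θ_c = arcsin 0.4506 = 26.78°.
Measured from the interface: 90° − 26.78° = 63.22°.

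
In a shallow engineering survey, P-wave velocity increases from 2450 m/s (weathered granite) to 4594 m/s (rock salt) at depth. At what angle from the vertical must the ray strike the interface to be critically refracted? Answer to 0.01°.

32.23°

Critical incidence: sin θ_c = V₁/V₂ = 2450/4594 = 0.5333.
θ_c = arcsin 0.5333 = 32.23°.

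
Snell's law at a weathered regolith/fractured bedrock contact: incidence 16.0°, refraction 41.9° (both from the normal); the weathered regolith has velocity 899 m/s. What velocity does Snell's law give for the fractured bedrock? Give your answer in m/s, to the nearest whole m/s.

Snell's law: sin 16.0°/V₁ = sin 41.9°/V₂.
V₂ = V₁·sin 41.9°/sin 16.0° = 899 × 2.4229 = 2178.16 m/s.

2178 m/s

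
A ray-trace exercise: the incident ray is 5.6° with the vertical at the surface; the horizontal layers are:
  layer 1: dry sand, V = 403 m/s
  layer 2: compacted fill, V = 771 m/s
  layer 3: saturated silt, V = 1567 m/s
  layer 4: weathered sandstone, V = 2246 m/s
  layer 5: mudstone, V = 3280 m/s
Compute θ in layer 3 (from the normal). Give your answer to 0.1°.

Ray parameter p = sin 5.6° / 403 = 2.4214e-04 s/m.
sin θ_3 = p·V_3 = 2.4214e-04 × 1567 = 0.3794.
θ_3 = arcsin 0.3794 = 22.30°.

22.3°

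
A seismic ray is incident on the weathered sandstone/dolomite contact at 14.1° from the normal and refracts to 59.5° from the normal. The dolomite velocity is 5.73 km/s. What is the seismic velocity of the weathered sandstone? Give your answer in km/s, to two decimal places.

Snell's law: sin 14.1°/V₁ = sin 59.5°/V₂.
V₁ = V₂·sin 14.1°/sin 59.5° = 5.73 × 0.2827 = 1.62 km/s.

1.62 km/s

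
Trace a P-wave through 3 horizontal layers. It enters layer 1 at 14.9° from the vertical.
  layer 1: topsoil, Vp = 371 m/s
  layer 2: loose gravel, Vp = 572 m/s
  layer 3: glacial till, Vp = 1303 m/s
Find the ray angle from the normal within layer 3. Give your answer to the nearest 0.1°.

Snell's law across each interface conserves sin θ / V, so sin θ_3 = V_3·sin θ₁/V₁.
sin θ_3 = 1303 × sin 14.9° / 371 = 0.9031.
θ_3 = 64.57° from the vertical.

64.6°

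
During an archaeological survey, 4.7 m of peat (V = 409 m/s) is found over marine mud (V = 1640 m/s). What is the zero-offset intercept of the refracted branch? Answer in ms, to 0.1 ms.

22.3 ms

tᵢ = 2h·√(V₂²−V₁²)/(V₁V₂).
√(V₂²−V₁²) = √(1640²−409²) = 1588.2 m/s.
tᵢ = 2·4.7·1588.2/(409·1640) = 0.02226 s.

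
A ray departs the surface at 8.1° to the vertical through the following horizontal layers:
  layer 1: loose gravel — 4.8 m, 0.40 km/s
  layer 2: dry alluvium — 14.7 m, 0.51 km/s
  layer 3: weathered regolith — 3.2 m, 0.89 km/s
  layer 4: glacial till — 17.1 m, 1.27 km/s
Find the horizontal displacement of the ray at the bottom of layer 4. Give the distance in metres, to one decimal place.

13.0 m

Apply Snell's law at each interface; in layer i the horizontal offset is hᵢ·tan θᵢ.
Layer 1: θ = 8.10°; offset = 4.8·tan 8.10° = 0.683 m.
Layer 2: sin θ = 0.51·sin 8.1°/0.40 = 0.1796, θ = 10.35°; offset = 14.7·tan 10.35° = 2.685 m.
Layer 3: sin θ = 0.89·sin 8.1°/0.40 = 0.3135, θ = 18.27°; offset = 3.2·tan 18.27° = 1.056 m.
Layer 4: sin θ = 1.27·sin 8.1°/0.40 = 0.4474, θ = 26.57°; offset = 17.1·tan 26.57° = 8.554 m.
Summing the layer offsets gives 12.978 m.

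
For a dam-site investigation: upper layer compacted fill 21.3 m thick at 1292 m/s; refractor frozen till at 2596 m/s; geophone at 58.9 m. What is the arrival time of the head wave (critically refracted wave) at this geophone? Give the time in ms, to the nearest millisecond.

θ_c = arcsin(V₁/V₂) = arcsin(1292/2596) = 29.85°, cos θ_c = 0.8674.
Intercept time tᵢ = 2h cos θ_c / V₁ = 2·21.3·0.8674/1292 = 0.02860 s.
t = x/V₂ + tᵢ = 58.9/2596 + 0.02860 = 0.05129 s.

51 ms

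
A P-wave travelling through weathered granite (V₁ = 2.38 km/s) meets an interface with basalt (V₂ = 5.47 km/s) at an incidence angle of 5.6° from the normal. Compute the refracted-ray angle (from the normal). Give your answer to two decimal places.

sin θ₁/V₁ = sin θ₂/V₂ ⇒ sin θ₂ = 5.47·sin 5.6°/2.38 = 5.47·0.0976/2.38 = 0.2243.
θ₂ = arcsin 0.2243 = 12.96° from the normal.

12.96°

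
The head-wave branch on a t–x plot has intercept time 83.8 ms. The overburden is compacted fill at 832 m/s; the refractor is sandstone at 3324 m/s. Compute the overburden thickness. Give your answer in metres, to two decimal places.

36.01 m

θ_c = arcsin(832/3324) = 14.50°; cos θ_c = 0.9682.
tᵢ = 2h cos θ_c/V₁ ⇒ h = tᵢ·V₁/(2 cos θ_c) = 0.0838·832/(2·0.9682) = 36.01 m.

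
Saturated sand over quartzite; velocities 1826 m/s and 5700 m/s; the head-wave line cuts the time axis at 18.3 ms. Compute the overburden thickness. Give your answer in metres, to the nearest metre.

18 m

h = tᵢ·V₁·V₂ / (2·√(V₂²−V₁²)).
√(V₂²−V₁²) = √(5700² − 1826²) = 5399.6 m/s.
h = 0.0183 s × 1826 × 5700 / (2 × 5399.6) = 17.64 m.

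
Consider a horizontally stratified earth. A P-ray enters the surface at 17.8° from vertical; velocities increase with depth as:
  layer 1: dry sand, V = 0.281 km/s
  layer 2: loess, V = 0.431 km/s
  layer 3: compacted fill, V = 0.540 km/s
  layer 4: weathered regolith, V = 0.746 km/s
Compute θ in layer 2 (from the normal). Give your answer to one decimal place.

Snell's law across each interface conserves sin θ / V, so sin θ_2 = V_2·sin θ₁/V₁.
sin θ_2 = 0.431 × sin 17.8° / 0.281 = 0.4689.
θ_2 = arcsin 0.4689 = 27.96°.

28.0°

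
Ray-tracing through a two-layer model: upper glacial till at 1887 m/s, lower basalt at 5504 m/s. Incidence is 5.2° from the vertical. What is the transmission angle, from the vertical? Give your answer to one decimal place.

Snell's law: sin θ₂ = (V₂/V₁)·sin θ₁ = (5504/1887)·sin 5.2° = 0.2644.
θ₂ = arcsin 0.2644 = 15.33° from the normal.

15.3°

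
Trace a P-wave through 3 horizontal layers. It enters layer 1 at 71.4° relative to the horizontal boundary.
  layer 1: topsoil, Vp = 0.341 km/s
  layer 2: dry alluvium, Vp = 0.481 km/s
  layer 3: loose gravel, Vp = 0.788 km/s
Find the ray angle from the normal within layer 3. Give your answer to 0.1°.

From the normal: θ₁ = 90° − 71.4° = 18.6°.
Snell's law across each interface conserves sin θ / V, so sin θ_3 = V_3·sin θ₁/V₁.
sin θ_3 = 0.788 × sin 18.6° / 0.341 = 0.7371.
θ_3 = arcsin 0.7371 = 47.48°.

47.5°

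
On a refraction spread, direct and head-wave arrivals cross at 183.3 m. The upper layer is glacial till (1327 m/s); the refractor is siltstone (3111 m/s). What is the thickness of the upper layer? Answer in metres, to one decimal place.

58.1 m

x_cross = 2h·√((V₂+V₁)/(V₂−V₁)) → h = x_cross / (2·√((V₂+V₁)/(V₂−V₁))).
√((V₂+V₁)/(V₂−V₁)) = √((3111+1327)/(3111−1327)) = 1.5772.
h = 183.3 / (2·1.5772) = 58.11 m.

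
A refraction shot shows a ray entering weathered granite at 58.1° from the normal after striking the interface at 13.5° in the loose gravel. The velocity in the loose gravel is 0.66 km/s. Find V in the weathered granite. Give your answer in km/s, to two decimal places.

2.40 km/s

Snell's law: sin 13.5°/V₁ = sin 58.1°/V₂.
V₂ = V₁·sin 58.1°/sin 13.5° = 0.66 × 3.6367 = 2.40 km/s.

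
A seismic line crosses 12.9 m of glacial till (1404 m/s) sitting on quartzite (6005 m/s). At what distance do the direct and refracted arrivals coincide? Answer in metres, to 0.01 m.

32.74 m

x_cross = 2h·√((V₂+V₁)/(V₂−V₁)).
(V₂+V₁)/(V₂−V₁) = (6005+1404)/(6005−1404) = 1.6103; √ = 1.2690.
x_cross = 2·12.9·1.2690 = 32.74 m.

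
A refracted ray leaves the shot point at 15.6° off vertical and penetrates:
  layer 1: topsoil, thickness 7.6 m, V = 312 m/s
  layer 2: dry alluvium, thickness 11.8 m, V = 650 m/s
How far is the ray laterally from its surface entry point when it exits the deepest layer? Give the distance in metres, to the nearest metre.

10 m

Apply Snell's law at each interface; in layer i the horizontal offset is hᵢ·tan θᵢ.
Layer 1: θ = 15.60°; offset = 7.6·tan 15.60° = 2.122 m.
Layer 2: sin θ = 650·sin 15.6°/312 = 0.5602, θ = 34.07°; offset = 11.8·tan 34.07° = 7.981 m.
Total horizontal offset = 10.103 m.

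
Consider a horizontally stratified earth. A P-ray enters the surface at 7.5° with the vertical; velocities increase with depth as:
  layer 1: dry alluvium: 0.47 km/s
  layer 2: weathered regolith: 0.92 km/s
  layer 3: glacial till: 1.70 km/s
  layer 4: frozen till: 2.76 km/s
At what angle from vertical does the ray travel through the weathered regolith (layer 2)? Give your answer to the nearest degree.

15°

Snell's law across each interface conserves sin θ / V, so sin θ_2 = V_2·sin θ₁/V₁.
sin θ_2 = 0.92 × sin 7.5° / 0.47 = 0.2555.
θ_2 = 14.80° from the vertical.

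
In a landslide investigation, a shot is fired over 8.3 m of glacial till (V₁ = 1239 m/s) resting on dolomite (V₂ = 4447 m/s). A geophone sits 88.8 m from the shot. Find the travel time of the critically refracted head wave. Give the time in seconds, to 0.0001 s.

t = x/V₂ + 2h·√(V₂²−V₁²)/(V₁V₂).
√(V₂²−V₁²) = √(4447²−1239²) = 4270.9 m/s; delay term = 2·8.3·4270.9/(1239·4447) = 0.01287 s.
t = 88.8/4447 + 0.01287 = 0.03284 s.

0.0328 s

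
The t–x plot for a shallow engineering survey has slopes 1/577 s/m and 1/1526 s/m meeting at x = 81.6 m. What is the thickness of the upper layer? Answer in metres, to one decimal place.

27.4 m

h = (x_cross/2)·√((V₂−V₁)/(V₂+V₁)).
(V₂−V₁)/(V₂+V₁) = (1526−577)/(1526+577) = 0.4513; √ = 0.6718.
h = (81.6/2)·0.6718 = 27.41 m.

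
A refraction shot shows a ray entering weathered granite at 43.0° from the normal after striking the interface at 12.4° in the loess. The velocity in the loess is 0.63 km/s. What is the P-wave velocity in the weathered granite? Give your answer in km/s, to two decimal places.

sin 12.4° = 0.2147; sin 43.0° = 0.6820.
V₂ = V₁·(sin θ₂/sin θ₁) = 0.63·(0.6820/0.2147) = 2.00 km/s.

2.00 km/s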